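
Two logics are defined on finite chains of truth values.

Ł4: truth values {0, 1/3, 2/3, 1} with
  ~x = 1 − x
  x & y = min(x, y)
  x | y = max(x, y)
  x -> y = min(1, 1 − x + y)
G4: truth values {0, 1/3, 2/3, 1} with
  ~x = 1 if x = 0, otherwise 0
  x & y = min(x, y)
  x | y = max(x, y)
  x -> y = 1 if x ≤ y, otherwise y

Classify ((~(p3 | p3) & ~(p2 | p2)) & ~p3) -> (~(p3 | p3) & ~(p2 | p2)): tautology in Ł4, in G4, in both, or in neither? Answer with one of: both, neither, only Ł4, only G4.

both

In Ł4: every assignment gives 1 — tautology.
In G4: every assignment gives 1 — tautology.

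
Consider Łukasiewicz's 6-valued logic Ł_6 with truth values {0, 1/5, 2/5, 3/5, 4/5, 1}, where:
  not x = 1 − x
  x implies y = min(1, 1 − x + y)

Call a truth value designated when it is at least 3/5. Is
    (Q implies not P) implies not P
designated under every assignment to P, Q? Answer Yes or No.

Counterexample: take P = 3/5, Q = 0.
not P = not 3/5 = 2/5
Q implies not P = 0 implies 2/5 = 1
(Q implies not P) implies not P = 1 implies 2/5 = 2/5
This gives 2/5, which is below 3/5.

No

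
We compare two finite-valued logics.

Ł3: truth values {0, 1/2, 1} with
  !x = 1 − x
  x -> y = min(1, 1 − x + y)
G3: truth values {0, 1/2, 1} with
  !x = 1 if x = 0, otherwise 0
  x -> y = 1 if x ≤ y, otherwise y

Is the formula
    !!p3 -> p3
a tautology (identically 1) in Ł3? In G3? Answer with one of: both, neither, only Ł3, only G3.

only Ł3

In Ł3: every assignment gives 1 — tautology.
In G3: at p3 = 1/2 the value is 1/2 — not a tautology.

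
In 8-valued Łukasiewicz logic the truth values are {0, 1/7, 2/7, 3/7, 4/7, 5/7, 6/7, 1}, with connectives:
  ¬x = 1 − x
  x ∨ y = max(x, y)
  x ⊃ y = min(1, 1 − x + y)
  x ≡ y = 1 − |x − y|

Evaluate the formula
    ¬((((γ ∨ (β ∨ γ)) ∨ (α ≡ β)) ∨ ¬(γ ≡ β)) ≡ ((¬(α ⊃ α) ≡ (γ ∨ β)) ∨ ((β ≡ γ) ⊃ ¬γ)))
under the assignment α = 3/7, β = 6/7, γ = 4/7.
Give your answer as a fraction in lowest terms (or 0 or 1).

1/7

β ∨ γ = 6/7 ∨ 4/7 = 6/7
γ ∨ (β ∨ γ) = 4/7 ∨ 6/7 = 6/7
α ≡ β = 3/7 ≡ 6/7 = 4/7
(γ ∨ (β ∨ γ)) ∨ (α ≡ β) = 6/7 ∨ 4/7 = 6/7
γ ≡ β = 4/7 ≡ 6/7 = 5/7
¬(γ ≡ β) = ¬5/7 = 2/7
((γ ∨ (β ∨ γ)) ∨ (α ≡ β)) ∨ ¬(γ ≡ β) = 6/7 ∨ 2/7 = 6/7
α ⊃ α = 3/7 ⊃ 3/7 = 1
¬(α ⊃ α) = ¬1 = 0
γ ∨ β = 4/7 ∨ 6/7 = 6/7
¬(α ⊃ α) ≡ (γ ∨ β) = 0 ≡ 6/7 = 1/7
β ≡ γ = 6/7 ≡ 4/7 = 5/7
¬γ = ¬4/7 = 3/7
(β ≡ γ) ⊃ ¬γ = 5/7 ⊃ 3/7 = 5/7
(¬(α ⊃ α) ≡ (γ ∨ β)) ∨ ((β ≡ γ) ⊃ ¬γ) = 1/7 ∨ 5/7 = 5/7
(((γ ∨ (β ∨ γ)) ∨ (α ≡ β)) ∨ ¬(γ ≡ β)) ≡ ((¬(α ⊃ α) ≡ (γ ∨ β)) ∨ ((β ≡ γ) ⊃ ¬γ)) = 6/7 ≡ 5/7 = 6/7
¬((((γ ∨ (β ∨ γ)) ∨ (α ≡ β)) ∨ ¬(γ ≡ β)) ≡ ((¬(α ⊃ α) ≡ (γ ∨ β)) ∨ ((β ≡ γ) ⊃ ¬γ))) = ¬6/7 = 1/7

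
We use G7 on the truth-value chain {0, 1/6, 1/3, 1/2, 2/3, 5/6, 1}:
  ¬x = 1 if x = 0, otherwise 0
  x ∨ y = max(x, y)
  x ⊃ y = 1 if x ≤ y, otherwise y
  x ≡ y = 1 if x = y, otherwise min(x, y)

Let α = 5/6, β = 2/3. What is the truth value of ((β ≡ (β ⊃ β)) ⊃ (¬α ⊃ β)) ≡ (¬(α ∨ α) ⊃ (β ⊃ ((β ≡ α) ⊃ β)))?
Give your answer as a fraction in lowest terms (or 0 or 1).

β ⊃ β = 2/3 ⊃ 2/3 = 1
β ≡ (β ⊃ β) = 2/3 ≡ 1 = 2/3
¬α = ¬5/6 = 0
¬α ⊃ β = 0 ⊃ 2/3 = 1
(β ≡ (β ⊃ β)) ⊃ (¬α ⊃ β) = 2/3 ⊃ 1 = 1
α ∨ α = 5/6 ∨ 5/6 = 5/6
¬(α ∨ α) = ¬5/6 = 0
β ≡ α = 2/3 ≡ 5/6 = 2/3
(β ≡ α) ⊃ β = 2/3 ⊃ 2/3 = 1
β ⊃ ((β ≡ α) ⊃ β) = 2/3 ⊃ 1 = 1
¬(α ∨ α) ⊃ (β ⊃ ((β ≡ α) ⊃ β)) = 0 ⊃ 1 = 1
((β ≡ (β ⊃ β)) ⊃ (¬α ⊃ β)) ≡ (¬(α ∨ α) ⊃ (β ⊃ ((β ≡ α) ⊃ β))) = 1 ≡ 1 = 1

1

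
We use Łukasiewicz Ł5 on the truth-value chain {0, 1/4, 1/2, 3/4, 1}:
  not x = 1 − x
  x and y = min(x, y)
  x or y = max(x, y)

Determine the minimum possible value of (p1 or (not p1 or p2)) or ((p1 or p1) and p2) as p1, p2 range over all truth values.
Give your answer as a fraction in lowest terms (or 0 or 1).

1/2

Take p1 = 1/2, p2 = 0:
not p1 = not 1/2 = 1/2
not p1 or p2 = 1/2 or 0 = 1/2
p1 or (not p1 or p2) = 1/2 or 1/2 = 1/2
p1 or p1 = 1/2 or 1/2 = 1/2
(p1 or p1) and p2 = 1/2 and 0 = 0
(p1 or (not p1 or p2)) or ((p1 or p1) and p2) = 1/2 or 0 = 1/2
No assignment yields a value below 1/2, so this is the minimum.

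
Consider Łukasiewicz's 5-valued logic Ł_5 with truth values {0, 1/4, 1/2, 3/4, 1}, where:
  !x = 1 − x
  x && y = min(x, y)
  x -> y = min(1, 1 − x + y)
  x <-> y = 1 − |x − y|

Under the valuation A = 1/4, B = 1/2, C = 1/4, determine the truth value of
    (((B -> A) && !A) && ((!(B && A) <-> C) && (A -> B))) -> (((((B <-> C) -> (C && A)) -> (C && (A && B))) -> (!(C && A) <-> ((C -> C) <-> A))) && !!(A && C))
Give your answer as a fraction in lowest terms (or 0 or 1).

B -> A = 1/2 -> 1/4 = 3/4
!A = !1/4 = 3/4
(B -> A) && !A = 3/4 && 3/4 = 3/4
B && A = 1/2 && 1/4 = 1/4
!(B && A) = !1/4 = 3/4
!(B && A) <-> C = 3/4 <-> 1/4 = 1/2
A -> B = 1/4 -> 1/2 = 1
(!(B && A) <-> C) && (A -> B) = 1/2 && 1 = 1/2
((B -> A) && !A) && ((!(B && A) <-> C) && (A -> B)) = 3/4 && 1/2 = 1/2
B <-> C = 1/2 <-> 1/4 = 3/4
C && A = 1/4 && 1/4 = 1/4
(B <-> C) -> (C && A) = 3/4 -> 1/4 = 1/2
A && B = 1/4 && 1/2 = 1/4
C && (A && B) = 1/4 && 1/4 = 1/4
((B <-> C) -> (C && A)) -> (C && (A && B)) = 1/2 -> 1/4 = 3/4
C && A = 1/4 && 1/4 = 1/4
!(C && A) = !1/4 = 3/4
C -> C = 1/4 -> 1/4 = 1
(C -> C) <-> A = 1 <-> 1/4 = 1/4
!(C && A) <-> ((C -> C) <-> A) = 3/4 <-> 1/4 = 1/2
(((B <-> C) -> (C && A)) -> (C && (A && B))) -> (!(C && A) <-> ((C -> C) <-> A)) = 3/4 -> 1/2 = 3/4
A && C = 1/4 && 1/4 = 1/4
!(A && C) = !1/4 = 3/4
!!(A && C) = !3/4 = 1/4
((((B <-> C) -> (C && A)) -> (C && (A && B))) -> (!(C && A) <-> ((C -> C) <-> A))) && !!(A && C) = 3/4 && 1/4 = 1/4
(((B -> A) && !A) && ((!(B && A) <-> C) && (A -> B))) -> (((((B <-> C) -> (C && A)) -> (C && (A && B))) -> (!(C && A) <-> ((C -> C) <-> A))) && !!(A && C)) = 1/2 -> 1/4 = 3/4

3/4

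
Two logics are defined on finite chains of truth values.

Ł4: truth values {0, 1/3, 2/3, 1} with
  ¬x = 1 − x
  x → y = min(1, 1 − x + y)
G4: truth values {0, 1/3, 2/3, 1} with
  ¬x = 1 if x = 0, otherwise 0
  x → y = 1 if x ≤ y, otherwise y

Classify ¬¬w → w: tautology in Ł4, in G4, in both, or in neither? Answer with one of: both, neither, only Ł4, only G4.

In Ł4: every assignment gives 1 — tautology.
In G4: at w = 1/3 the value is 1/3 — not a tautology.

only Ł4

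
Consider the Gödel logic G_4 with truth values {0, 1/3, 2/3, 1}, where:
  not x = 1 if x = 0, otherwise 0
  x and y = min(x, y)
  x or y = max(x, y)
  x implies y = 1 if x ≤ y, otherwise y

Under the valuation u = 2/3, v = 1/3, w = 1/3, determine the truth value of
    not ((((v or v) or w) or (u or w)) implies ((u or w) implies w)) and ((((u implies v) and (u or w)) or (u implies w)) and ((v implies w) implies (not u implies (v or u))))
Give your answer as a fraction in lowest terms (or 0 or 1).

v or v = 1/3 or 1/3 = 1/3
(v or v) or w = 1/3 or 1/3 = 1/3
u or w = 2/3 or 1/3 = 2/3
((v or v) or w) or (u or w) = 1/3 or 2/3 = 2/3
u or w = 2/3 or 1/3 = 2/3
(u or w) implies w = 2/3 implies 1/3 = 1/3
(((v or v) or w) or (u or w)) implies ((u or w) implies w) = 2/3 implies 1/3 = 1/3
not ((((v or v) or w) or (u or w)) implies ((u or w) implies w)) = not 1/3 = 0
u implies v = 2/3 implies 1/3 = 1/3
u or w = 2/3 or 1/3 = 2/3
(u implies v) and (u or w) = 1/3 and 2/3 = 1/3
u implies w = 2/3 implies 1/3 = 1/3
((u implies v) and (u or w)) or (u implies w) = 1/3 or 1/3 = 1/3
v implies w = 1/3 implies 1/3 = 1
not u = not 2/3 = 0
v or u = 1/3 or 2/3 = 2/3
not u implies (v or u) = 0 implies 2/3 = 1
(v implies w) implies (not u implies (v or u)) = 1 implies 1 = 1
(((u implies v) and (u or w)) or (u implies w)) and ((v implies w) implies (not u implies (v or u))) = 1/3 and 1 = 1/3
not ((((v or v) or w) or (u or w)) implies ((u or w) implies w)) and ((((u implies v) and (u or w)) or (u implies w)) and ((v implies w) implies (not u implies (v or u)))) = 0 and 1/3 = 0

0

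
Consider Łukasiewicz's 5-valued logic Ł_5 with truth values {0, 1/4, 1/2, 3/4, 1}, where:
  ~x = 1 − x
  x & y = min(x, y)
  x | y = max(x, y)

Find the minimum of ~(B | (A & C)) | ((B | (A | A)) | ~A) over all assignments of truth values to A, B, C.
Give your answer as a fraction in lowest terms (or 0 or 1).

Take A = 1/2, B = 0, C = 1/2:
A & C = 1/2 & 1/2 = 1/2
B | (A & C) = 0 | 1/2 = 1/2
~(B | (A & C)) = ~1/2 = 1/2
A | A = 1/2 | 1/2 = 1/2
B | (A | A) = 0 | 1/2 = 1/2
~A = ~1/2 = 1/2
(B | (A | A)) | ~A = 1/2 | 1/2 = 1/2
~(B | (A & C)) | ((B | (A | A)) | ~A) = 1/2 | 1/2 = 1/2
No assignment yields a value below 1/2, so this is the minimum.

1/2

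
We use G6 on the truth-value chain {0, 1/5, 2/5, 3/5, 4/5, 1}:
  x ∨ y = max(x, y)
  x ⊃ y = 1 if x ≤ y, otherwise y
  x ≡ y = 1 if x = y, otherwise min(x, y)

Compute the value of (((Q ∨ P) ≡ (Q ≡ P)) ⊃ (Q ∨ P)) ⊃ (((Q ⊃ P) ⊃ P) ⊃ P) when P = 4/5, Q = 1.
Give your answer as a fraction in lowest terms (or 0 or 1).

4/5

Q ∨ P = 1 ∨ 4/5 = 1
Q ≡ P = 1 ≡ 4/5 = 4/5
(Q ∨ P) ≡ (Q ≡ P) = 1 ≡ 4/5 = 4/5
Q ∨ P = 1 ∨ 4/5 = 1
((Q ∨ P) ≡ (Q ≡ P)) ⊃ (Q ∨ P) = 4/5 ⊃ 1 = 1
Q ⊃ P = 1 ⊃ 4/5 = 4/5
(Q ⊃ P) ⊃ P = 4/5 ⊃ 4/5 = 1
((Q ⊃ P) ⊃ P) ⊃ P = 1 ⊃ 4/5 = 4/5
(((Q ∨ P) ≡ (Q ≡ P)) ⊃ (Q ∨ P)) ⊃ (((Q ⊃ P) ⊃ P) ⊃ P) = 1 ⊃ 4/5 = 4/5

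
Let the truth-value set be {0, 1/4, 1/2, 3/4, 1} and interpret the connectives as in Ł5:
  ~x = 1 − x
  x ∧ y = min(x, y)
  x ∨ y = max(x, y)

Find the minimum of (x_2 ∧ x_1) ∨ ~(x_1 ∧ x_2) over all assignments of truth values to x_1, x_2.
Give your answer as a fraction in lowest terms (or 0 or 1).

1/2

Take x_1 = 1/2, x_2 = 1/2:
x_2 ∧ x_1 = 1/2 ∧ 1/2 = 1/2
x_1 ∧ x_2 = 1/2 ∧ 1/2 = 1/2
~(x_1 ∧ x_2) = ~1/2 = 1/2
(x_2 ∧ x_1) ∨ ~(x_1 ∧ x_2) = 1/2 ∨ 1/2 = 1/2
No assignment yields a value below 1/2, so this is the minimum.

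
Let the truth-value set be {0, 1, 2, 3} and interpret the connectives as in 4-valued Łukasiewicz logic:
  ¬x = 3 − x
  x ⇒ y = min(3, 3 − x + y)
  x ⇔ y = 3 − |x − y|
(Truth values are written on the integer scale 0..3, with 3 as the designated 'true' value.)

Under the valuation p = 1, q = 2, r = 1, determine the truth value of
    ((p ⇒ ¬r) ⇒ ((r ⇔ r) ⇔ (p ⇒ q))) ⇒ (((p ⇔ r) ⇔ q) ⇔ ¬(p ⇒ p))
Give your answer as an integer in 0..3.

1

¬r = ¬1 = 2
p ⇒ ¬r = 1 ⇒ 2 = 3
r ⇔ r = 1 ⇔ 1 = 3
p ⇒ q = 1 ⇒ 2 = 3
(r ⇔ r) ⇔ (p ⇒ q) = 3 ⇔ 3 = 3
(p ⇒ ¬r) ⇒ ((r ⇔ r) ⇔ (p ⇒ q)) = 3 ⇒ 3 = 3
p ⇔ r = 1 ⇔ 1 = 3
(p ⇔ r) ⇔ q = 3 ⇔ 2 = 2
p ⇒ p = 1 ⇒ 1 = 3
¬(p ⇒ p) = ¬3 = 0
((p ⇔ r) ⇔ q) ⇔ ¬(p ⇒ p) = 2 ⇔ 0 = 1
((p ⇒ ¬r) ⇒ ((r ⇔ r) ⇔ (p ⇒ q))) ⇒ (((p ⇔ r) ⇔ q) ⇔ ¬(p ⇒ p)) = 3 ⇒ 1 = 1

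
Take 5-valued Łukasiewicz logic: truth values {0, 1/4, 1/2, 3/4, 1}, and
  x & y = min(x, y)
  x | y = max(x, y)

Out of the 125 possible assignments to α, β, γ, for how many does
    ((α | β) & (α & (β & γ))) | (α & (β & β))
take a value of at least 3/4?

value 1: 5 assignments (counts)
value 3/4: 15 assignments (counts)
value 1/2: 25 assignments
value 1/4: 35 assignments
value 0: 45 assignments
So 20 of the 125 assignments meet the threshold.

20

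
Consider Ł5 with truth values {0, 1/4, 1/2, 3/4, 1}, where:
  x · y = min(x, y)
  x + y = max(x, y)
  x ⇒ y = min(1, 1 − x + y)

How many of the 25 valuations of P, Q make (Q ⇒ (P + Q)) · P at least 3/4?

10

value 1: 5 assignments (counts)
value 3/4: 5 assignments (counts)
value 1/2: 5 assignments
value 1/4: 5 assignments
value 0: 5 assignments
So 10 of the 25 assignments meet the threshold.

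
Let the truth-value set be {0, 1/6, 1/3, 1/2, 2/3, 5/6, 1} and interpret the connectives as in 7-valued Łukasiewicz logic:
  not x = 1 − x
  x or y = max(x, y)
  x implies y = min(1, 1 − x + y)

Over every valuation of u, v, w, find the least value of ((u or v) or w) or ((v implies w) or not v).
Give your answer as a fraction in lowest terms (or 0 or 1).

1/2

Take u = 0, v = 1/2, w = 0:
u or v = 0 or 1/2 = 1/2
(u or v) or w = 1/2 or 0 = 1/2
v implies w = 1/2 implies 0 = 1/2
not v = not 1/2 = 1/2
(v implies w) or not v = 1/2 or 1/2 = 1/2
((u or v) or w) or ((v implies w) or not v) = 1/2 or 1/2 = 1/2
No assignment yields a value below 1/2, so this is the minimum.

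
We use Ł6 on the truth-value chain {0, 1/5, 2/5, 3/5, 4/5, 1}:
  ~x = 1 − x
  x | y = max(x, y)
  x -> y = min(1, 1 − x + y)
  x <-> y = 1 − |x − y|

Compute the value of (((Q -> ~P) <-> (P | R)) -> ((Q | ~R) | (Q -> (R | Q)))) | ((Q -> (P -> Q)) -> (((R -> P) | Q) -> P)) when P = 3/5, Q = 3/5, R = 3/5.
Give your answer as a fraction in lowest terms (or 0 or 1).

~P = ~3/5 = 2/5
Q -> ~P = 3/5 -> 2/5 = 4/5
P | R = 3/5 | 3/5 = 3/5
(Q -> ~P) <-> (P | R) = 4/5 <-> 3/5 = 4/5
~R = ~3/5 = 2/5
Q | ~R = 3/5 | 2/5 = 3/5
R | Q = 3/5 | 3/5 = 3/5
Q -> (R | Q) = 3/5 -> 3/5 = 1
(Q | ~R) | (Q -> (R | Q)) = 3/5 | 1 = 1
((Q -> ~P) <-> (P | R)) -> ((Q | ~R) | (Q -> (R | Q))) = 4/5 -> 1 = 1
P -> Q = 3/5 -> 3/5 = 1
Q -> (P -> Q) = 3/5 -> 1 = 1
R -> P = 3/5 -> 3/5 = 1
(R -> P) | Q = 1 | 3/5 = 1
((R -> P) | Q) -> P = 1 -> 3/5 = 3/5
(Q -> (P -> Q)) -> (((R -> P) | Q) -> P) = 1 -> 3/5 = 3/5
(((Q -> ~P) <-> (P | R)) -> ((Q | ~R) | (Q -> (R | Q)))) | ((Q -> (P -> Q)) -> (((R -> P) | Q) -> P)) = 1 | 3/5 = 1

1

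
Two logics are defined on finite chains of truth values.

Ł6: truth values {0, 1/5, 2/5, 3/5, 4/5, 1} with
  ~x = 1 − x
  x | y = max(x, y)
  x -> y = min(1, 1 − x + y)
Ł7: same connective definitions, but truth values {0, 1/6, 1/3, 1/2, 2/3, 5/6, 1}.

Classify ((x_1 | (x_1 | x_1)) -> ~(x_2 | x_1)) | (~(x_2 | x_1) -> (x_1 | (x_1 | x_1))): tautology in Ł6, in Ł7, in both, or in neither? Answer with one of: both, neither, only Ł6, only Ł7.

In Ł6: every assignment gives 1 — tautology.
In Ł7: every assignment gives 1 — tautology.

both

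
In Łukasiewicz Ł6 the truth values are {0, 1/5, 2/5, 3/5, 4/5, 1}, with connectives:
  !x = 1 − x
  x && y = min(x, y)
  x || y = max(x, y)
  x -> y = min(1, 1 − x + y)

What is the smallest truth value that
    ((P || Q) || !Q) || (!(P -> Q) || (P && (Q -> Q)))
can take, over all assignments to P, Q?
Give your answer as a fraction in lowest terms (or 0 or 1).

Take P = 0, Q = 2/5:
P || Q = 0 || 2/5 = 2/5
!Q = !2/5 = 3/5
(P || Q) || !Q = 2/5 || 3/5 = 3/5
P -> Q = 0 -> 2/5 = 1
!(P -> Q) = !1 = 0
Q -> Q = 2/5 -> 2/5 = 1
P && (Q -> Q) = 0 && 1 = 0
!(P -> Q) || (P && (Q -> Q)) = 0 || 0 = 0
((P || Q) || !Q) || (!(P -> Q) || (P && (Q -> Q))) = 3/5 || 0 = 3/5
No assignment yields a value below 3/5, so this is the minimum.

3/5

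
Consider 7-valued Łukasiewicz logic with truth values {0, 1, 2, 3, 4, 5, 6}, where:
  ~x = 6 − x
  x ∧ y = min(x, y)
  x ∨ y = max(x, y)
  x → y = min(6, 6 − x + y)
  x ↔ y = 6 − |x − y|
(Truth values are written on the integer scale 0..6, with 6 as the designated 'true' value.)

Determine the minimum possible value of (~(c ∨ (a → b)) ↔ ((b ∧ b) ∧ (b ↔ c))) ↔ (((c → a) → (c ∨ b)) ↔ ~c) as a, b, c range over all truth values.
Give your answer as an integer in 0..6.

Take a = 0, b = 0, c = 0:
a → b = 0 → 0 = 6
c ∨ (a → b) = 0 ∨ 6 = 6
~(c ∨ (a → b)) = ~6 = 0
b ∧ b = 0 ∧ 0 = 0
b ↔ c = 0 ↔ 0 = 6
(b ∧ b) ∧ (b ↔ c) = 0 ∧ 6 = 0
~(c ∨ (a → b)) ↔ ((b ∧ b) ∧ (b ↔ c)) = 0 ↔ 0 = 6
c → a = 0 → 0 = 6
c ∨ b = 0 ∨ 0 = 0
(c → a) → (c ∨ b) = 6 → 0 = 0
~c = ~0 = 6
((c → a) → (c ∨ b)) ↔ ~c = 0 ↔ 6 = 0
(~(c ∨ (a → b)) ↔ ((b ∧ b) ∧ (b ↔ c))) ↔ (((c → a) → (c ∨ b)) ↔ ~c) = 6 ↔ 0 = 0
No assignment yields a value below 0, so this is the minimum.

0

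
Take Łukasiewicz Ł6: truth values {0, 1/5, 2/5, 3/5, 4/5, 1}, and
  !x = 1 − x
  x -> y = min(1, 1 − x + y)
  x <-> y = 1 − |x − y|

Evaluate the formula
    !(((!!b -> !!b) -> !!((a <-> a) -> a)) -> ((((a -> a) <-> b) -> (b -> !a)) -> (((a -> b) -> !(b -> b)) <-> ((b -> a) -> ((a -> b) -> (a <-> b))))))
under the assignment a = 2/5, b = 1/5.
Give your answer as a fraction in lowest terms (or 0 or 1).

!b = !1/5 = 4/5
!!b = !4/5 = 1/5
!b = !1/5 = 4/5
!!b = !4/5 = 1/5
!!b -> !!b = 1/5 -> 1/5 = 1
a <-> a = 2/5 <-> 2/5 = 1
(a <-> a) -> a = 1 -> 2/5 = 2/5
!((a <-> a) -> a) = !2/5 = 3/5
!!((a <-> a) -> a) = !3/5 = 2/5
(!!b -> !!b) -> !!((a <-> a) -> a) = 1 -> 2/5 = 2/5
a -> a = 2/5 -> 2/5 = 1
(a -> a) <-> b = 1 <-> 1/5 = 1/5
!a = !2/5 = 3/5
b -> !a = 1/5 -> 3/5 = 1
((a -> a) <-> b) -> (b -> !a) = 1/5 -> 1 = 1
a -> b = 2/5 -> 1/5 = 4/5
b -> b = 1/5 -> 1/5 = 1
!(b -> b) = !1 = 0
(a -> b) -> !(b -> b) = 4/5 -> 0 = 1/5
b -> a = 1/5 -> 2/5 = 1
a -> b = 2/5 -> 1/5 = 4/5
a <-> b = 2/5 <-> 1/5 = 4/5
(a -> b) -> (a <-> b) = 4/5 -> 4/5 = 1
(b -> a) -> ((a -> b) -> (a <-> b)) = 1 -> 1 = 1
((a -> b) -> !(b -> b)) <-> ((b -> a) -> ((a -> b) -> (a <-> b))) = 1/5 <-> 1 = 1/5
(((a -> a) <-> b) -> (b -> !a)) -> (((a -> b) -> !(b -> b)) <-> ((b -> a) -> ((a -> b) -> (a <-> b)))) = 1 -> 1/5 = 1/5
((!!b -> !!b) -> !!((a <-> a) -> a)) -> ((((a -> a) <-> b) -> (b -> !a)) -> (((a -> b) -> !(b -> b)) <-> ((b -> a) -> ((a -> b) -> (a <-> b))))) = 2/5 -> 1/5 = 4/5
!(((!!b -> !!b) -> !!((a <-> a) -> a)) -> ((((a -> a) <-> b) -> (b -> !a)) -> (((a -> b) -> !(b -> b)) <-> ((b -> a) -> ((a -> b) -> (a <-> b)))))) = !4/5 = 1/5

1/5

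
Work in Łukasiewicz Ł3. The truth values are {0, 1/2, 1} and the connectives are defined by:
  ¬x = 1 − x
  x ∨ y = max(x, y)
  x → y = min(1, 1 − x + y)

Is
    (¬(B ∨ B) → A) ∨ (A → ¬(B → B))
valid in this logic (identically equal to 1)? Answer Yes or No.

No

Counterexample: take A = 1/2, B = 0.
B ∨ B = 0 ∨ 0 = 0
¬(B ∨ B) = ¬0 = 1
¬(B ∨ B) → A = 1 → 1/2 = 1/2
B → B = 0 → 0 = 1
¬(B → B) = ¬1 = 0
A → ¬(B → B) = 1/2 → 0 = 1/2
(¬(B ∨ B) → A) ∨ (A → ¬(B → B)) = 1/2 ∨ 1/2 = 1/2
This gives 1/2 ≠ 1.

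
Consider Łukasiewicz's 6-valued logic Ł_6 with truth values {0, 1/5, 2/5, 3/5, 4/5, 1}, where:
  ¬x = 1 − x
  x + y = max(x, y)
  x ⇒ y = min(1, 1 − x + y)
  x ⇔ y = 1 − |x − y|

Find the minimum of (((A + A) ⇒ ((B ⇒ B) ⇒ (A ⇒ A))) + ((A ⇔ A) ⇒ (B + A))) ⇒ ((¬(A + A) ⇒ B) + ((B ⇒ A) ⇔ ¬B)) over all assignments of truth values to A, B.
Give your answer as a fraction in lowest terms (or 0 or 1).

Take A = 1/5, B = 1/5:
A + A = 1/5 + 1/5 = 1/5
B ⇒ B = 1/5 ⇒ 1/5 = 1
A ⇒ A = 1/5 ⇒ 1/5 = 1
(B ⇒ B) ⇒ (A ⇒ A) = 1 ⇒ 1 = 1
(A + A) ⇒ ((B ⇒ B) ⇒ (A ⇒ A)) = 1/5 ⇒ 1 = 1
A ⇔ A = 1/5 ⇔ 1/5 = 1
B + A = 1/5 + 1/5 = 1/5
(A ⇔ A) ⇒ (B + A) = 1 ⇒ 1/5 = 1/5
((A + A) ⇒ ((B ⇒ B) ⇒ (A ⇒ A))) + ((A ⇔ A) ⇒ (B + A)) = 1 + 1/5 = 1
A + A = 1/5 + 1/5 = 1/5
¬(A + A) = ¬1/5 = 4/5
¬(A + A) ⇒ B = 4/5 ⇒ 1/5 = 2/5
B ⇒ A = 1/5 ⇒ 1/5 = 1
¬B = ¬1/5 = 4/5
(B ⇒ A) ⇔ ¬B = 1 ⇔ 4/5 = 4/5
(¬(A + A) ⇒ B) + ((B ⇒ A) ⇔ ¬B) = 2/5 + 4/5 = 4/5
(((A + A) ⇒ ((B ⇒ B) ⇒ (A ⇒ A))) + ((A ⇔ A) ⇒ (B + A))) ⇒ ((¬(A + A) ⇒ B) + ((B ⇒ A) ⇔ ¬B)) = 1 ⇒ 4/5 = 4/5
No assignment yields a value below 4/5, so this is the minimum.

4/5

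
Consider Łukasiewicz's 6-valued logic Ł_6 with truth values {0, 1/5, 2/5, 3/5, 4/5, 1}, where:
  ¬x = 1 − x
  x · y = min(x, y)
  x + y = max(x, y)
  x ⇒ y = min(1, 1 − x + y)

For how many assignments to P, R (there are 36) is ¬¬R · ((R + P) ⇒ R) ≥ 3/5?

18

value 1: 6 assignments (counts)
value 4/5: 6 assignments (counts)
value 3/5: 6 assignments (counts)
value 2/5: 6 assignments
value 1/5: 6 assignments
value 0: 6 assignments
So 18 of the 36 assignments meet the threshold.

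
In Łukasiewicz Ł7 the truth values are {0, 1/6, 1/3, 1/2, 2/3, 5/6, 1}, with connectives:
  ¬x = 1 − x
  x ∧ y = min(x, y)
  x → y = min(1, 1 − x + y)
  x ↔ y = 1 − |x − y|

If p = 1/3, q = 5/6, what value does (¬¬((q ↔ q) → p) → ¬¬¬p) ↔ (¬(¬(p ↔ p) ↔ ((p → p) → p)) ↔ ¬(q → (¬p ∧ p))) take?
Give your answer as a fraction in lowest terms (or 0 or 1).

5/6

q ↔ q = 5/6 ↔ 5/6 = 1
(q ↔ q) → p = 1 → 1/3 = 1/3
¬((q ↔ q) → p) = ¬1/3 = 2/3
¬¬((q ↔ q) → p) = ¬2/3 = 1/3
¬p = ¬1/3 = 2/3
¬¬p = ¬2/3 = 1/3
¬¬¬p = ¬1/3 = 2/3
¬¬((q ↔ q) → p) → ¬¬¬p = 1/3 → 2/3 = 1
p ↔ p = 1/3 ↔ 1/3 = 1
¬(p ↔ p) = ¬1 = 0
p → p = 1/3 → 1/3 = 1
(p → p) → p = 1 → 1/3 = 1/3
¬(p ↔ p) ↔ ((p → p) → p) = 0 ↔ 1/3 = 2/3
¬(¬(p ↔ p) ↔ ((p → p) → p)) = ¬2/3 = 1/3
¬p = ¬1/3 = 2/3
¬p ∧ p = 2/3 ∧ 1/3 = 1/3
q → (¬p ∧ p) = 5/6 → 1/3 = 1/2
¬(q → (¬p ∧ p)) = ¬1/2 = 1/2
¬(¬(p ↔ p) ↔ ((p → p) → p)) ↔ ¬(q → (¬p ∧ p)) = 1/3 ↔ 1/2 = 5/6
(¬¬((q ↔ q) → p) → ¬¬¬p) ↔ (¬(¬(p ↔ p) ↔ ((p → p) → p)) ↔ ¬(q → (¬p ∧ p))) = 1 ↔ 5/6 = 5/6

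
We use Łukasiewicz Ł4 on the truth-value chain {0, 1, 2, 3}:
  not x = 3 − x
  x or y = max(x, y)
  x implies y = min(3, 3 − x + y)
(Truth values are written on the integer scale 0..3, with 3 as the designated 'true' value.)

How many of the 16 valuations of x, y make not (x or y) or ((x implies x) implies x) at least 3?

x = 0, y = 0 ↦ 3  ≥
x = 0, y = 1 ↦ 2  <
x = 0, y = 2 ↦ 1  <
x = 0, y = 3 ↦ 0  <
x = 1, y = 0 ↦ 2  <
x = 1, y = 1 ↦ 2  <
x = 1, y = 2 ↦ 1  <
x = 1, y = 3 ↦ 1  <
x = 2, y = 0 ↦ 2  <
x = 2, y = 1 ↦ 2  <
x = 2, y = 2 ↦ 2  <
x = 2, y = 3 ↦ 2  <
x = 3, y = 0 ↦ 3  ≥
x = 3, y = 1 ↦ 3  ≥
x = 3, y = 2 ↦ 3  ≥
x = 3, y = 3 ↦ 3  ≥
So 5 of the 16 assignments meet the threshold.

5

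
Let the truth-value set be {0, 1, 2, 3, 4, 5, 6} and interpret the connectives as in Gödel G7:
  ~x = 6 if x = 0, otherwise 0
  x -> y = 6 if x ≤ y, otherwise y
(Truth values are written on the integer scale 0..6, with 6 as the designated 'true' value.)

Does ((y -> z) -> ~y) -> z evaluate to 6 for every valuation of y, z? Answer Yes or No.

No

Counterexample: take y = 0, z = 0.
y -> z = 0 -> 0 = 6
~y = ~0 = 6
(y -> z) -> ~y = 6 -> 6 = 6
((y -> z) -> ~y) -> z = 6 -> 0 = 0
This gives 0 ≠ 6.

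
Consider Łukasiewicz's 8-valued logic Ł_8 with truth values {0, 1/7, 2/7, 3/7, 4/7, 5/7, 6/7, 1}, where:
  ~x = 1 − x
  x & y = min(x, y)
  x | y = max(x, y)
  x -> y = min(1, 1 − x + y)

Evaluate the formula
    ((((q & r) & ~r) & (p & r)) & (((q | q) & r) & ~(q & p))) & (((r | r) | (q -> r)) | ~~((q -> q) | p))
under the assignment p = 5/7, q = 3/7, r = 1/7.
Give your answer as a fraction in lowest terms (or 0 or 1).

q & r = 3/7 & 1/7 = 1/7
~r = ~1/7 = 6/7
(q & r) & ~r = 1/7 & 6/7 = 1/7
p & r = 5/7 & 1/7 = 1/7
((q & r) & ~r) & (p & r) = 1/7 & 1/7 = 1/7
q | q = 3/7 | 3/7 = 3/7
(q | q) & r = 3/7 & 1/7 = 1/7
q & p = 3/7 & 5/7 = 3/7
~(q & p) = ~3/7 = 4/7
((q | q) & r) & ~(q & p) = 1/7 & 4/7 = 1/7
(((q & r) & ~r) & (p & r)) & (((q | q) & r) & ~(q & p)) = 1/7 & 1/7 = 1/7
r | r = 1/7 | 1/7 = 1/7
q -> r = 3/7 -> 1/7 = 5/7
(r | r) | (q -> r) = 1/7 | 5/7 = 5/7
q -> q = 3/7 -> 3/7 = 1
(q -> q) | p = 1 | 5/7 = 1
~((q -> q) | p) = ~1 = 0
~~((q -> q) | p) = ~0 = 1
((r | r) | (q -> r)) | ~~((q -> q) | p) = 5/7 | 1 = 1
((((q & r) & ~r) & (p & r)) & (((q | q) & r) & ~(q & p))) & (((r | r) | (q -> r)) | ~~((q -> q) | p)) = 1/7 & 1 = 1/7

1/7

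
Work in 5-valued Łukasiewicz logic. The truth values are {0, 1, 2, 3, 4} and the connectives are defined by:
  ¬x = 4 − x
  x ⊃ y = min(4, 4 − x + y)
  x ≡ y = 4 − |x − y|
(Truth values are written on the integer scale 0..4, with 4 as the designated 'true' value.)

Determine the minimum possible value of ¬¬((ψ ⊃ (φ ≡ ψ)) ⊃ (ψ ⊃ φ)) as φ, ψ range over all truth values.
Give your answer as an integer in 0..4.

Take φ = 0, ψ = 2:
φ ≡ ψ = 0 ≡ 2 = 2
ψ ⊃ (φ ≡ ψ) = 2 ⊃ 2 = 4
ψ ⊃ φ = 2 ⊃ 0 = 2
(ψ ⊃ (φ ≡ ψ)) ⊃ (ψ ⊃ φ) = 4 ⊃ 2 = 2
¬((ψ ⊃ (φ ≡ ψ)) ⊃ (ψ ⊃ φ)) = ¬2 = 2
¬¬((ψ ⊃ (φ ≡ ψ)) ⊃ (ψ ⊃ φ)) = ¬2 = 2
No assignment yields a value below 2, so this is the minimum.

2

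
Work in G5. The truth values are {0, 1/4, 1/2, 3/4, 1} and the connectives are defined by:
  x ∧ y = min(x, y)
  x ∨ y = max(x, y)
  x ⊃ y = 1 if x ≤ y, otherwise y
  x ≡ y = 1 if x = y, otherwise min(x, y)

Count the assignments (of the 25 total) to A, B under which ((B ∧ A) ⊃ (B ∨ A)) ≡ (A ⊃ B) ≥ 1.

15

value 1: 15 assignments (counts)
value 3/4: 1 assignment
value 1/2: 2 assignments
value 1/4: 3 assignments
value 0: 4 assignments
So 15 of the 25 assignments meet the threshold.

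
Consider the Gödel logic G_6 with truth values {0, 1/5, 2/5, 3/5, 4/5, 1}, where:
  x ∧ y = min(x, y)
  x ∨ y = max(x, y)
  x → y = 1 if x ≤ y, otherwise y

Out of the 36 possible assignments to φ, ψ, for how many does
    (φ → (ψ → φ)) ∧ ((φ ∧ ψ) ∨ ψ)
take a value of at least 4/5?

12

value 1: 6 assignments (counts)
value 4/5: 6 assignments (counts)
value 3/5: 6 assignments
value 2/5: 6 assignments
value 1/5: 6 assignments
value 0: 6 assignments
So 12 of the 36 assignments meet the threshold.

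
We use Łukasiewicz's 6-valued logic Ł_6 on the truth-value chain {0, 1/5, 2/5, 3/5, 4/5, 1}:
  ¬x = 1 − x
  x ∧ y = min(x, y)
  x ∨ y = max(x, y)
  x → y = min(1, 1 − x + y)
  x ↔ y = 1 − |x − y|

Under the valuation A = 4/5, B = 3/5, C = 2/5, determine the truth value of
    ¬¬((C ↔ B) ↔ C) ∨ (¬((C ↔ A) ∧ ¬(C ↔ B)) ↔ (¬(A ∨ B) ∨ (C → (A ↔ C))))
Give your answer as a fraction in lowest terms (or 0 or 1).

4/5

C ↔ B = 2/5 ↔ 3/5 = 4/5
(C ↔ B) ↔ C = 4/5 ↔ 2/5 = 3/5
¬((C ↔ B) ↔ C) = ¬3/5 = 2/5
¬¬((C ↔ B) ↔ C) = ¬2/5 = 3/5
C ↔ A = 2/5 ↔ 4/5 = 3/5
C ↔ B = 2/5 ↔ 3/5 = 4/5
¬(C ↔ B) = ¬4/5 = 1/5
(C ↔ A) ∧ ¬(C ↔ B) = 3/5 ∧ 1/5 = 1/5
¬((C ↔ A) ∧ ¬(C ↔ B)) = ¬1/5 = 4/5
A ∨ B = 4/5 ∨ 3/5 = 4/5
¬(A ∨ B) = ¬4/5 = 1/5
A ↔ C = 4/5 ↔ 2/5 = 3/5
C → (A ↔ C) = 2/5 → 3/5 = 1
¬(A ∨ B) ∨ (C → (A ↔ C)) = 1/5 ∨ 1 = 1
¬((C ↔ A) ∧ ¬(C ↔ B)) ↔ (¬(A ∨ B) ∨ (C → (A ↔ C))) = 4/5 ↔ 1 = 4/5
¬¬((C ↔ B) ↔ C) ∨ (¬((C ↔ A) ∧ ¬(C ↔ B)) ↔ (¬(A ∨ B) ∨ (C → (A ↔ C)))) = 3/5 ∨ 4/5 = 4/5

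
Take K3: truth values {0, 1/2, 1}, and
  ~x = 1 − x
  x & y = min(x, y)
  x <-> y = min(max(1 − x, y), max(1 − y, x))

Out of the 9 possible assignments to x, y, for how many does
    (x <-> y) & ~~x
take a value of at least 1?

x = 0, y = 0 ↦ 0  <
x = 0, y = 1/2 ↦ 0  <
x = 0, y = 1 ↦ 0  <
x = 1/2, y = 0 ↦ 1/2  <
x = 1/2, y = 1/2 ↦ 1/2  <
x = 1/2, y = 1 ↦ 1/2  <
x = 1, y = 0 ↦ 0  <
x = 1, y = 1/2 ↦ 1/2  <
x = 1, y = 1 ↦ 1  ≥
So 1 of the 9 assignments meets the threshold.

1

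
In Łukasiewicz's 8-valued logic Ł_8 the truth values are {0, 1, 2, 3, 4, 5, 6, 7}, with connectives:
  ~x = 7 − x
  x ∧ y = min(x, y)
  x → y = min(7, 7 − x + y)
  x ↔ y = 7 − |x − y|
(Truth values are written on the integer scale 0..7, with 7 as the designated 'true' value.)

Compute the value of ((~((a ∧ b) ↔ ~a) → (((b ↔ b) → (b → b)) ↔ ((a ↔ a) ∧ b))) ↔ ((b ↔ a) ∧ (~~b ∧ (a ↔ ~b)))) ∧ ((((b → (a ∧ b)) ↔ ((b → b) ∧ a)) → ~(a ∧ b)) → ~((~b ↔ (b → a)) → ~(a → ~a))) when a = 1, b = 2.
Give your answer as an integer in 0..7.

5

a ∧ b = 1 ∧ 2 = 1
~a = ~1 = 6
(a ∧ b) ↔ ~a = 1 ↔ 6 = 2
~((a ∧ b) ↔ ~a) = ~2 = 5
b ↔ b = 2 ↔ 2 = 7
b → b = 2 → 2 = 7
(b ↔ b) → (b → b) = 7 → 7 = 7
a ↔ a = 1 ↔ 1 = 7
(a ↔ a) ∧ b = 7 ∧ 2 = 2
((b ↔ b) → (b → b)) ↔ ((a ↔ a) ∧ b) = 7 ↔ 2 = 2
~((a ∧ b) ↔ ~a) → (((b ↔ b) → (b → b)) ↔ ((a ↔ a) ∧ b)) = 5 → 2 = 4
b ↔ a = 2 ↔ 1 = 6
~b = ~2 = 5
~~b = ~5 = 2
~b = ~2 = 5
a ↔ ~b = 1 ↔ 5 = 3
~~b ∧ (a ↔ ~b) = 2 ∧ 3 = 2
(b ↔ a) ∧ (~~b ∧ (a ↔ ~b)) = 6 ∧ 2 = 2
(~((a ∧ b) ↔ ~a) → (((b ↔ b) → (b → b)) ↔ ((a ↔ a) ∧ b))) ↔ ((b ↔ a) ∧ (~~b ∧ (a ↔ ~b))) = 4 ↔ 2 = 5
a ∧ b = 1 ∧ 2 = 1
b → (a ∧ b) = 2 → 1 = 6
b → b = 2 → 2 = 7
(b → b) ∧ a = 7 ∧ 1 = 1
(b → (a ∧ b)) ↔ ((b → b) ∧ a) = 6 ↔ 1 = 2
a ∧ b = 1 ∧ 2 = 1
~(a ∧ b) = ~1 = 6
((b → (a ∧ b)) ↔ ((b → b) ∧ a)) → ~(a ∧ b) = 2 → 6 = 7
~b = ~2 = 5
b → a = 2 → 1 = 6
~b ↔ (b → a) = 5 ↔ 6 = 6
~a = ~1 = 6
a → ~a = 1 → 6 = 7
~(a → ~a) = ~7 = 0
(~b ↔ (b → a)) → ~(a → ~a) = 6 → 0 = 1
~((~b ↔ (b → a)) → ~(a → ~a)) = ~1 = 6
(((b → (a ∧ b)) ↔ ((b → b) ∧ a)) → ~(a ∧ b)) → ~((~b ↔ (b → a)) → ~(a → ~a)) = 7 → 6 = 6
((~((a ∧ b) ↔ ~a) → (((b ↔ b) → (b → b)) ↔ ((a ↔ a) ∧ b))) ↔ ((b ↔ a) ∧ (~~b ∧ (a ↔ ~b)))) ∧ ((((b → (a ∧ b)) ↔ ((b → b) ∧ a)) → ~(a ∧ b)) → ~((~b ↔ (b → a)) → ~(a → ~a))) = 5 ∧ 6 = 5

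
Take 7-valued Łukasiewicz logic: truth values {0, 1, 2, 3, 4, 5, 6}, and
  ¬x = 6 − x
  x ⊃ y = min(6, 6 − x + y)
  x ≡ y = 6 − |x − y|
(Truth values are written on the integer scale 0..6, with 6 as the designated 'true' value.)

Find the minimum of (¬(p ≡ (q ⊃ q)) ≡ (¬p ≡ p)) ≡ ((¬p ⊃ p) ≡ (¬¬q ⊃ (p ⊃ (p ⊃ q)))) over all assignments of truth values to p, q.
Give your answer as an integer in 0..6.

Take p = 3, q = 0:
q ⊃ q = 0 ⊃ 0 = 6
p ≡ (q ⊃ q) = 3 ≡ 6 = 3
¬(p ≡ (q ⊃ q)) = ¬3 = 3
¬p = ¬3 = 3
¬p ≡ p = 3 ≡ 3 = 6
¬(p ≡ (q ⊃ q)) ≡ (¬p ≡ p) = 3 ≡ 6 = 3
¬p = ¬3 = 3
¬p ⊃ p = 3 ⊃ 3 = 6
¬q = ¬0 = 6
¬¬q = ¬6 = 0
p ⊃ q = 3 ⊃ 0 = 3
p ⊃ (p ⊃ q) = 3 ⊃ 3 = 6
¬¬q ⊃ (p ⊃ (p ⊃ q)) = 0 ⊃ 6 = 6
(¬p ⊃ p) ≡ (¬¬q ⊃ (p ⊃ (p ⊃ q))) = 6 ≡ 6 = 6
(¬(p ≡ (q ⊃ q)) ≡ (¬p ≡ p)) ≡ ((¬p ⊃ p) ≡ (¬¬q ⊃ (p ⊃ (p ⊃ q)))) = 3 ≡ 6 = 3
No assignment yields a value below 3, so this is the minimum.

3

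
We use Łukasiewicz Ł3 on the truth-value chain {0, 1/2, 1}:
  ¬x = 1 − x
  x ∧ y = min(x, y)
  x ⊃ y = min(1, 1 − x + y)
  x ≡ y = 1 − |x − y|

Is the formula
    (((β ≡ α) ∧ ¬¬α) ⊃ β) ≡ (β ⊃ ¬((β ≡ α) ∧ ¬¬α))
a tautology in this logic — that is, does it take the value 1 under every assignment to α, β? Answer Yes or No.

Counterexample: take α = 1/2, β = 0.
β ≡ α = 0 ≡ 1/2 = 1/2
¬α = ¬1/2 = 1/2
¬¬α = ¬1/2 = 1/2
(β ≡ α) ∧ ¬¬α = 1/2 ∧ 1/2 = 1/2
((β ≡ α) ∧ ¬¬α) ⊃ β = 1/2 ⊃ 0 = 1/2
β ≡ α = 0 ≡ 1/2 = 1/2
¬α = ¬1/2 = 1/2
¬¬α = ¬1/2 = 1/2
(β ≡ α) ∧ ¬¬α = 1/2 ∧ 1/2 = 1/2
¬((β ≡ α) ∧ ¬¬α) = ¬1/2 = 1/2
β ⊃ ¬((β ≡ α) ∧ ¬¬α) = 0 ⊃ 1/2 = 1
(((β ≡ α) ∧ ¬¬α) ⊃ β) ≡ (β ⊃ ¬((β ≡ α) ∧ ¬¬α)) = 1/2 ≡ 1 = 1/2
This gives 1/2 ≠ 1.

No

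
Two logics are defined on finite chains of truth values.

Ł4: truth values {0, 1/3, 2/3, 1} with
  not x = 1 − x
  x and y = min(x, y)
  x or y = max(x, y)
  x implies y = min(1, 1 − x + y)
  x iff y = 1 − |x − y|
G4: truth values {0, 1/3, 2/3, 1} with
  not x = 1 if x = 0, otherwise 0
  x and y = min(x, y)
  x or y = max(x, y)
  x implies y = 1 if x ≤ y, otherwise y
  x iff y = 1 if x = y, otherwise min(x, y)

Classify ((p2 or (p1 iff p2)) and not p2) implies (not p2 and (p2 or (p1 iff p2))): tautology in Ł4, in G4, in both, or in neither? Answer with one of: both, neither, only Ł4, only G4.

In Ł4: every assignment gives 1 — tautology.
In G4: every assignment gives 1 — tautology.

both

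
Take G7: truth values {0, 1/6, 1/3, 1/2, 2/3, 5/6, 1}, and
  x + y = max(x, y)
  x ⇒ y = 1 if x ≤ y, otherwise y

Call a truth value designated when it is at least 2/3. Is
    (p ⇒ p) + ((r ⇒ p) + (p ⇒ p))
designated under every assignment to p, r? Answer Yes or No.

At p = 1/2, r = 5/6, for instance:
p ⇒ p = 1/2 ⇒ 1/2 = 1
r ⇒ p = 5/6 ⇒ 1/2 = 1/2
p ⇒ p = 1/2 ⇒ 1/2 = 1
(r ⇒ p) + (p ⇒ p) = 1/2 + 1 = 1
(p ⇒ p) + ((r ⇒ p) + (p ⇒ p)) = 1 + 1 = 1
and checking the remaining 48 assignments likewise gives ≥ 2/3 in every case.

Yes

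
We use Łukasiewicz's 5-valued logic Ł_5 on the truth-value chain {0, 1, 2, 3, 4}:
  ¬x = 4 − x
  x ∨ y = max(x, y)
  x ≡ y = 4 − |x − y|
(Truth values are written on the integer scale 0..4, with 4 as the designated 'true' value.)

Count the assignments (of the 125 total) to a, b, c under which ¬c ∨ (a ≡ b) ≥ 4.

value 4: 45 assignments (counts)
value 3: 44 assignments
value 2: 24 assignments
value 1: 10 assignments
value 0: 2 assignments
So 45 of the 125 assignments meet the threshold.

45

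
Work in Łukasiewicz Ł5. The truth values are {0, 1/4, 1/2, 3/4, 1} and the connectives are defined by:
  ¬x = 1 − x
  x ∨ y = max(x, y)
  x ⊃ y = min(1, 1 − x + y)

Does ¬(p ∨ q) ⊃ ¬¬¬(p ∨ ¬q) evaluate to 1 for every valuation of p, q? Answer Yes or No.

No

Counterexample: take p = 0, q = 0.
p ∨ q = 0 ∨ 0 = 0
¬(p ∨ q) = ¬0 = 1
¬q = ¬0 = 1
p ∨ ¬q = 0 ∨ 1 = 1
¬(p ∨ ¬q) = ¬1 = 0
¬¬(p ∨ ¬q) = ¬0 = 1
¬¬¬(p ∨ ¬q) = ¬1 = 0
¬(p ∨ q) ⊃ ¬¬¬(p ∨ ¬q) = 1 ⊃ 0 = 0
This gives 0 ≠ 1.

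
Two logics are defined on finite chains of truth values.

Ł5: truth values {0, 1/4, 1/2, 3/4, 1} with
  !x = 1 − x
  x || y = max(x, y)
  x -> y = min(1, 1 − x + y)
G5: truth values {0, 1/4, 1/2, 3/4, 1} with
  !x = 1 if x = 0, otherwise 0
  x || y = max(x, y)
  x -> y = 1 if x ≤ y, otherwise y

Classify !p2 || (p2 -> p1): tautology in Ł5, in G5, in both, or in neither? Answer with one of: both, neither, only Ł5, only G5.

In Ł5: at p1 = 0, p2 = 1/4 the value is 3/4 — not a tautology.
In G5: at p1 = 0, p2 = 1/4 the value is 0 — not a tautology.

neither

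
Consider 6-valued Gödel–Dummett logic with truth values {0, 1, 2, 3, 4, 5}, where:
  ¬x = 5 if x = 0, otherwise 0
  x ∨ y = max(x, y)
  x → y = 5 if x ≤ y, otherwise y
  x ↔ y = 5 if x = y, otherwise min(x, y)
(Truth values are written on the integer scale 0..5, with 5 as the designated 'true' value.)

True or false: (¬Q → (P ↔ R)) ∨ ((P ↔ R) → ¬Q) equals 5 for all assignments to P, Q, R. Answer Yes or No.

At P = 1, Q = 0, R = 1, for instance:
¬Q = ¬0 = 5
P ↔ R = 1 ↔ 1 = 5
¬Q → (P ↔ R) = 5 → 5 = 5
(P ↔ R) → ¬Q = 5 → 5 = 5
(¬Q → (P ↔ R)) ∨ ((P ↔ R) → ¬Q) = 5 ∨ 5 = 5
and checking the remaining 215 assignments likewise gives ≥ 5 in every case.

Yes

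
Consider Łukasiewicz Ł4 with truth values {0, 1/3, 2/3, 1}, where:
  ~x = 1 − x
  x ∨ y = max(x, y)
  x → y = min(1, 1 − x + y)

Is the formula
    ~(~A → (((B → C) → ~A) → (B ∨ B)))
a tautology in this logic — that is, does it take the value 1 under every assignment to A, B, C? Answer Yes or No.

No

Counterexample: take A = 0, B = 1/3, C = 0.
~A = ~0 = 1
B → C = 1/3 → 0 = 2/3
~A = ~0 = 1
(B → C) → ~A = 2/3 → 1 = 1
B ∨ B = 1/3 ∨ 1/3 = 1/3
((B → C) → ~A) → (B ∨ B) = 1 → 1/3 = 1/3
~A → (((B → C) → ~A) → (B ∨ B)) = 1 → 1/3 = 1/3
~(~A → (((B → C) → ~A) → (B ∨ B))) = ~1/3 = 2/3
This gives 2/3 ≠ 1.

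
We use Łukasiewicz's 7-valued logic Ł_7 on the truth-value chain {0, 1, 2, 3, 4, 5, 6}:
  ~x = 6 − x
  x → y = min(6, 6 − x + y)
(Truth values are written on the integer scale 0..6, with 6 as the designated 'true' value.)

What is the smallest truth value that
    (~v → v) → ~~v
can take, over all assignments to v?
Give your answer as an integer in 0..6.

Take v = 3:
~v = ~3 = 3
~v → v = 3 → 3 = 6
~v = ~3 = 3
~~v = ~3 = 3
(~v → v) → ~~v = 6 → 3 = 3
No assignment yields a value below 3, so this is the minimum.

3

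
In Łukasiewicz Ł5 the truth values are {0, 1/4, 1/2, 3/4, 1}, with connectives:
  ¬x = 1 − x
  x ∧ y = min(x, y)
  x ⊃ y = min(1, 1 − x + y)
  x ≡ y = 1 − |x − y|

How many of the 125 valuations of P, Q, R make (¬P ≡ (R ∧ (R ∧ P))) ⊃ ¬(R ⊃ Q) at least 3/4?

value 1: 46 assignments (counts)
value 3/4: 17 assignments (counts)
value 1/2: 27 assignments
value 1/4: 20 assignments
value 0: 15 assignments
So 63 of the 125 assignments meet the threshold.

63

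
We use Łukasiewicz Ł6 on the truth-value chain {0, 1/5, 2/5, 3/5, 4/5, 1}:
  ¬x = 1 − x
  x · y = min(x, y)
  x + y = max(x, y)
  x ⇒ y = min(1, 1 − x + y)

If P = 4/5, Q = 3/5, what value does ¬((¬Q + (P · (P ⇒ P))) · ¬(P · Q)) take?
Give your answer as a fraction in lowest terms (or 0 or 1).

3/5

¬Q = ¬3/5 = 2/5
P ⇒ P = 4/5 ⇒ 4/5 = 1
P · (P ⇒ P) = 4/5 · 1 = 4/5
¬Q + (P · (P ⇒ P)) = 2/5 + 4/5 = 4/5
P · Q = 4/5 · 3/5 = 3/5
¬(P · Q) = ¬3/5 = 2/5
(¬Q + (P · (P ⇒ P))) · ¬(P · Q) = 4/5 · 2/5 = 2/5
¬((¬Q + (P · (P ⇒ P))) · ¬(P · Q)) = ¬2/5 = 3/5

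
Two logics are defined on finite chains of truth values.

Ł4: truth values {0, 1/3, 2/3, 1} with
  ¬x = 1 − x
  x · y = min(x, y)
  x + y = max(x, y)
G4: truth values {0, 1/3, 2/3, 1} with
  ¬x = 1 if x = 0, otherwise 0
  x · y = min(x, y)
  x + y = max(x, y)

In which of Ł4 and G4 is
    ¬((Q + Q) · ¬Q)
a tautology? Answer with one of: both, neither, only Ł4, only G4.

In Ł4: at Q = 1/3 the value is 2/3 — not a tautology.
In G4: every assignment gives 1 — tautology.

only G4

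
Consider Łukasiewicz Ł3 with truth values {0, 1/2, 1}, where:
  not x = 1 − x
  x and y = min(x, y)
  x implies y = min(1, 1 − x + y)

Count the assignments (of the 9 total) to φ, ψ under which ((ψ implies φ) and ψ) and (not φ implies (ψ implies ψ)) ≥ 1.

φ = 0, ψ = 0 ↦ 0  <
φ = 0, ψ = 1/2 ↦ 1/2  <
φ = 0, ψ = 1 ↦ 0  <
φ = 1/2, ψ = 0 ↦ 0  <
φ = 1/2, ψ = 1/2 ↦ 1/2  <
φ = 1/2, ψ = 1 ↦ 1/2  <
φ = 1, ψ = 0 ↦ 0  <
φ = 1, ψ = 1/2 ↦ 1/2  <
φ = 1, ψ = 1 ↦ 1  ≥
So 1 of the 9 assignments meets the threshold.

1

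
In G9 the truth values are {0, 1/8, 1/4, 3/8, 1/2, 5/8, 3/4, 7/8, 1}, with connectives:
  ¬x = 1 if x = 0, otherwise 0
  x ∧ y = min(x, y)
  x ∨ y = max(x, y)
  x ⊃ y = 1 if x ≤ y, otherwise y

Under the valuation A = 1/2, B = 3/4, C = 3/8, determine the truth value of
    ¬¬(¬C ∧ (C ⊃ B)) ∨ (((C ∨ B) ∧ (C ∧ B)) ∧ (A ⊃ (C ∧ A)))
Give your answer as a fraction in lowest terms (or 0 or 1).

¬C = ¬3/8 = 0
C ⊃ B = 3/8 ⊃ 3/4 = 1
¬C ∧ (C ⊃ B) = 0 ∧ 1 = 0
¬(¬C ∧ (C ⊃ B)) = ¬0 = 1
¬¬(¬C ∧ (C ⊃ B)) = ¬1 = 0
C ∨ B = 3/8 ∨ 3/4 = 3/4
C ∧ B = 3/8 ∧ 3/4 = 3/8
(C ∨ B) ∧ (C ∧ B) = 3/4 ∧ 3/8 = 3/8
C ∧ A = 3/8 ∧ 1/2 = 3/8
A ⊃ (C ∧ A) = 1/2 ⊃ 3/8 = 3/8
((C ∨ B) ∧ (C ∧ B)) ∧ (A ⊃ (C ∧ A)) = 3/8 ∧ 3/8 = 3/8
¬¬(¬C ∧ (C ⊃ B)) ∨ (((C ∨ B) ∧ (C ∧ B)) ∧ (A ⊃ (C ∧ A))) = 0 ∨ 3/8 = 3/8

3/8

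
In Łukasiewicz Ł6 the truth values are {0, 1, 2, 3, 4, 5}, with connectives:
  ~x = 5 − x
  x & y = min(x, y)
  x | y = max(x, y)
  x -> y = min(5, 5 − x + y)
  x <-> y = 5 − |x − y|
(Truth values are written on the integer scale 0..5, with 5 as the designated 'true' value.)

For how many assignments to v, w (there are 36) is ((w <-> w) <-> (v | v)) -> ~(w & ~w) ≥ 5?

30

value 5: 30 assignments (counts)
value 4: 4 assignments
value 3: 2 assignments
So 30 of the 36 assignments meet the threshold.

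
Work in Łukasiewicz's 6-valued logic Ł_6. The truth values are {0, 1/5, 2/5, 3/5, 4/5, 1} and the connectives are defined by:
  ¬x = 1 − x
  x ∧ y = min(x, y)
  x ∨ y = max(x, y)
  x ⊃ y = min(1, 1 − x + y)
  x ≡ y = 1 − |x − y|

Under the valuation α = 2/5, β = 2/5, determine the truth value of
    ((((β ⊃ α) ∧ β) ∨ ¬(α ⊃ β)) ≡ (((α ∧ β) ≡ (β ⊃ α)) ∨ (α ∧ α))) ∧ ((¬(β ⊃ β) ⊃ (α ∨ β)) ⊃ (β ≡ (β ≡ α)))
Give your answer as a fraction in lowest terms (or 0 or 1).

β ⊃ α = 2/5 ⊃ 2/5 = 1
(β ⊃ α) ∧ β = 1 ∧ 2/5 = 2/5
α ⊃ β = 2/5 ⊃ 2/5 = 1
¬(α ⊃ β) = ¬1 = 0
((β ⊃ α) ∧ β) ∨ ¬(α ⊃ β) = 2/5 ∨ 0 = 2/5
α ∧ β = 2/5 ∧ 2/5 = 2/5
β ⊃ α = 2/5 ⊃ 2/5 = 1
(α ∧ β) ≡ (β ⊃ α) = 2/5 ≡ 1 = 2/5
α ∧ α = 2/5 ∧ 2/5 = 2/5
((α ∧ β) ≡ (β ⊃ α)) ∨ (α ∧ α) = 2/5 ∨ 2/5 = 2/5
(((β ⊃ α) ∧ β) ∨ ¬(α ⊃ β)) ≡ (((α ∧ β) ≡ (β ⊃ α)) ∨ (α ∧ α)) = 2/5 ≡ 2/5 = 1
β ⊃ β = 2/5 ⊃ 2/5 = 1
¬(β ⊃ β) = ¬1 = 0
α ∨ β = 2/5 ∨ 2/5 = 2/5
¬(β ⊃ β) ⊃ (α ∨ β) = 0 ⊃ 2/5 = 1
β ≡ α = 2/5 ≡ 2/5 = 1
β ≡ (β ≡ α) = 2/5 ≡ 1 = 2/5
(¬(β ⊃ β) ⊃ (α ∨ β)) ⊃ (β ≡ (β ≡ α)) = 1 ⊃ 2/5 = 2/5
((((β ⊃ α) ∧ β) ∨ ¬(α ⊃ β)) ≡ (((α ∧ β) ≡ (β ⊃ α)) ∨ (α ∧ α))) ∧ ((¬(β ⊃ β) ⊃ (α ∨ β)) ⊃ (β ≡ (β ≡ α))) = 1 ∧ 2/5 = 2/5

2/5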